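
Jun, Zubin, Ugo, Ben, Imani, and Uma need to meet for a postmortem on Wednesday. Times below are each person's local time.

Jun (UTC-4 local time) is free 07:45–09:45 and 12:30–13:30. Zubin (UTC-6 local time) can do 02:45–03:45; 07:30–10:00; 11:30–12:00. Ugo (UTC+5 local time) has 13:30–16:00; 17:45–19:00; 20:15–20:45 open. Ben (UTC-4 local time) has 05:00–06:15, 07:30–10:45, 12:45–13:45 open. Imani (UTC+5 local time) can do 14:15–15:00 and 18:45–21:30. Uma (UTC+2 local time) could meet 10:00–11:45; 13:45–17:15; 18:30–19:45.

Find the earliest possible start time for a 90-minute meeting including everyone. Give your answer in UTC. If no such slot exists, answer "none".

Jun in UTC: 11:45-13:45, 16:30-17:30 (add 4h to convert from UTC-4).
Zubin in UTC: 08:45-09:45, 13:30-16:00, 17:30-18:00 (add 6h to convert from UTC-6).
Ugo in UTC: 08:30-11:00, 12:45-14:00, 15:15-15:45 (subtract 5h to convert from UTC+5).
Ben in UTC: 09:00-10:15, 11:30-14:45, 16:45-17:45 (add 4h to convert from UTC-4).
Imani in UTC: 09:15-10:00, 13:45-16:30 (subtract 5h to convert from UTC+5).
Uma in UTC: 08:00-09:45, 11:45-15:15, 16:30-17:45 (subtract 2h to convert from UTC+2).
Jun ∩ Zubin: 13:30-13:45.
Jun ∩ Zubin ∩ Ugo: 13:30-13:45.
Jun ∩ Zubin ∩ Ugo ∩ Ben: 13:30-13:45.
Jun ∩ Zubin ∩ Ugo ∩ Ben ∩ Imani: ∅.
Jun ∩ Zubin ∩ Ugo ∩ Ben ∩ Imani ∩ Uma: ∅.
There is no time when everyone is free.
No common window is at least 90 minutes long.

none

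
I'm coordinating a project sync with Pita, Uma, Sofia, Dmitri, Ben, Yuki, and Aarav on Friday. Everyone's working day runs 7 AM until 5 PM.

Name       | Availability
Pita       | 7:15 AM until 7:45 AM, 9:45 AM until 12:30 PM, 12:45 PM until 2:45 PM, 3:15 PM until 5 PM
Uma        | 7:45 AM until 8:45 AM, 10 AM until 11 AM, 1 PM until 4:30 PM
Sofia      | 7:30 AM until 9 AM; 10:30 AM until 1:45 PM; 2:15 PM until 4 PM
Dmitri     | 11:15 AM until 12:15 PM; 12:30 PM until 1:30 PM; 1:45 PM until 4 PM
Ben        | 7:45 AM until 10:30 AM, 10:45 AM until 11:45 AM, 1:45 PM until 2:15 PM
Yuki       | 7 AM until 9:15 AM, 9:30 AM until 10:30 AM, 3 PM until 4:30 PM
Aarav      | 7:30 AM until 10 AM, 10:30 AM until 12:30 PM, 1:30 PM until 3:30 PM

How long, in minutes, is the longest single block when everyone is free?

0

Pita ∩ Uma: 10:00-11:00, 13:00-14:45, 15:15-16:30.
Pita ∩ Uma ∩ Sofia: 10:30-11:00, 13:00-13:45, 14:15-14:45, 15:15-16:00.
Pita ∩ Uma ∩ Sofia ∩ Dmitri: 13:00-13:30, 14:15-14:45, 15:15-16:00.
Pita ∩ Uma ∩ Sofia ∩ Dmitri ∩ Ben: ∅.
Pita ∩ Uma ∩ Sofia ∩ Dmitri ∩ Ben ∩ Yuki: ∅.
Pita ∩ Uma ∩ Sofia ∩ Dmitri ∩ Ben ∩ Yuki ∩ Aarav: ∅.
There is no time when everyone is free.
No common window exists, so the longest block is 0 minutes.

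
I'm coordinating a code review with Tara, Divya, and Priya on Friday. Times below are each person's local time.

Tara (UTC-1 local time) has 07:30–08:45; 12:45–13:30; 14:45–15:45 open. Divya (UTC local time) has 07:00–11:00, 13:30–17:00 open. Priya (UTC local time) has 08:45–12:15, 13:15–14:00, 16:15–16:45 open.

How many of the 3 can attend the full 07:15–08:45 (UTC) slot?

1

Tara in UTC: 08:30-09:45, 13:45-14:30, 15:45-16:45 (add 1h to convert from UTC-1).
Divya in UTC: 07:00-11:00, 13:30-17:00.
Priya in UTC: 08:45-12:15, 13:15-14:00, 16:15-16:45.
Divya can make the full 07:15-08:45 slot — that's 1.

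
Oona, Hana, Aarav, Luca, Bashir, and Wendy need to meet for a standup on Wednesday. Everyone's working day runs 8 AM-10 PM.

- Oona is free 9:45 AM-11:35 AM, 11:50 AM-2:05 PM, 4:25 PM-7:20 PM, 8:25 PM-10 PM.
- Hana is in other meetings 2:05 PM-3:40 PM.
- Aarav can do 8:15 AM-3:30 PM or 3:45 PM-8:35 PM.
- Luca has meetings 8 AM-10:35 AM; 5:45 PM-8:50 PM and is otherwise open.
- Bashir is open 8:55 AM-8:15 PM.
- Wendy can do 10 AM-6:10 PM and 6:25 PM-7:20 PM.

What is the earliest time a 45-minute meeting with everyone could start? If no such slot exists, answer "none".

Oona free: 09:45-11:35, 11:50-14:05, 16:25-19:20, 20:25-22:00.
Hana free: 08:00-14:05, 15:40-22:00 (invert busy blocks within the working day).
Aarav free: 08:15-15:30, 15:45-20:35.
Luca free: 10:35-17:45, 20:50-22:00 (invert busy blocks within the working day).
Bashir free: 08:55-20:15.
Wendy free: 10:00-18:10, 18:25-19:20.
Oona ∩ Hana: 09:45-11:35, 11:50-14:05, 16:25-19:20, 20:25-22:00.
Oona ∩ Hana ∩ Aarav: 09:45-11:35, 11:50-14:05, 16:25-19:20, 20:25-20:35.
Oona ∩ Hana ∩ Aarav ∩ Luca: 10:35-11:35, 11:50-14:05, 16:25-17:45.
Oona ∩ Hana ∩ Aarav ∩ Luca ∩ Bashir: 10:35-11:35, 11:50-14:05, 16:25-17:45.
Oona ∩ Hana ∩ Aarav ∩ Luca ∩ Bashir ∩ Wendy: 10:35-11:35, 11:50-14:05, 16:25-17:45.
The first common window of at least 45 minutes is 10:35-11:35, so the earliest start is 10:35.

10:35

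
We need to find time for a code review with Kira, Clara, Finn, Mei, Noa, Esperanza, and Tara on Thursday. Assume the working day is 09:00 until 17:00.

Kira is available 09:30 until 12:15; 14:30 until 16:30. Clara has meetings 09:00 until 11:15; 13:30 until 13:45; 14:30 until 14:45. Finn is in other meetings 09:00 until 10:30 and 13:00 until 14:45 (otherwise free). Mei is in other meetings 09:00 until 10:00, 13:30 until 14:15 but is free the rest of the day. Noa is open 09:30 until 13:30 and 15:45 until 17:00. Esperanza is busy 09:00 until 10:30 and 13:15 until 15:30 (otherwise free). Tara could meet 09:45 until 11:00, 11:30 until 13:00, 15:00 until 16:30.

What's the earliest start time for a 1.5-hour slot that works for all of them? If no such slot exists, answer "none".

none

Kira free: 09:30-12:15, 14:30-16:30.
Clara free: 11:15-13:30, 13:45-14:30, 14:45-17:00 (invert busy blocks within the working day).
Finn free: 10:30-13:00, 14:45-17:00 (invert busy blocks within the working day).
Mei free: 10:00-13:30, 14:15-17:00 (invert busy blocks within the working day).
Noa free: 09:30-13:30, 15:45-17:00.
Esperanza free: 10:30-13:15, 15:30-17:00 (invert busy blocks within the working day).
Tara free: 09:45-11:00, 11:30-13:00, 15:00-16:30.
Kira ∩ Clara: 11:15-12:15, 14:45-16:30.
Kira ∩ Clara ∩ Finn: 11:15-12:15, 14:45-16:30.
Kira ∩ Clara ∩ Finn ∩ Mei: 11:15-12:15, 14:45-16:30.
Kira ∩ Clara ∩ Finn ∩ Mei ∩ Noa: 11:15-12:15, 15:45-16:30.
Kira ∩ Clara ∩ Finn ∩ Mei ∩ Noa ∩ Esperanza: 11:15-12:15, 15:45-16:30.
Kira ∩ Clara ∩ Finn ∩ Mei ∩ Noa ∩ Esperanza ∩ Tara: 11:30-12:15, 15:45-16:30.
No common window is at least 90 minutes long.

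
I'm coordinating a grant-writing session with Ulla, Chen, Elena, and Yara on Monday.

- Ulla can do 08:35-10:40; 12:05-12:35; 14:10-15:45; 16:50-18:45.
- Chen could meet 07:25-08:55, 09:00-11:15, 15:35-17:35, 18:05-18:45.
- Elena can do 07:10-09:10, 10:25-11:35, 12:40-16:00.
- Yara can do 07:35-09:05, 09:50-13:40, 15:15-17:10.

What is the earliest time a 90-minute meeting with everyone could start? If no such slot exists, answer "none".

none

Ulla ∩ Chen: 08:35-08:55, 09:00-10:40, 15:35-15:45, 16:50-17:35, 18:05-18:45.
Ulla ∩ Chen ∩ Elena: 08:35-08:55, 09:00-09:10, 10:25-10:40, 15:35-15:45.
Ulla ∩ Chen ∩ Elena ∩ Yara: 08:35-08:55, 09:00-09:05, 10:25-10:40, 15:35-15:45.
No common window is at least 90 minutes long.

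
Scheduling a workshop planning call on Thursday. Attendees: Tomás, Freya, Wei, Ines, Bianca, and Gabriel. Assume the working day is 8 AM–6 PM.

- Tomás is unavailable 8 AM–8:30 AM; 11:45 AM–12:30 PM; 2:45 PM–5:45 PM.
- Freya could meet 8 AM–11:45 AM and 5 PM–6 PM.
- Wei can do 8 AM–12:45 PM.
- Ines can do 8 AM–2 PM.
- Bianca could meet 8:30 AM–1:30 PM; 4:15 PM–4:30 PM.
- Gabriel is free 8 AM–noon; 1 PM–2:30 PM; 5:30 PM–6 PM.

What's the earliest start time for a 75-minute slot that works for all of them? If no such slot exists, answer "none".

08:30

Tomás free: 08:30-11:45, 12:30-14:45, 17:45-18:00 (invert busy blocks within the working day).
Freya free: 08:00-11:45, 17:00-18:00.
Wei free: 08:00-12:45.
Ines free: 08:00-14:00.
Bianca free: 08:30-13:30, 16:15-16:30.
Gabriel free: 08:00-12:00, 13:00-14:30, 17:30-18:00.
Tomás ∩ Freya: 08:30-11:45, 17:45-18:00.
Tomás ∩ Freya ∩ Wei: 08:30-11:45.
Tomás ∩ Freya ∩ Wei ∩ Ines: 08:30-11:45.
Tomás ∩ Freya ∩ Wei ∩ Ines ∩ Bianca: 08:30-11:45.
Tomás ∩ Freya ∩ Wei ∩ Ines ∩ Bianca ∩ Gabriel: 08:30-11:45.
Those are the intersection windows.
The first common window of at least 75 minutes is 08:30-11:45, so the earliest start is 08:30.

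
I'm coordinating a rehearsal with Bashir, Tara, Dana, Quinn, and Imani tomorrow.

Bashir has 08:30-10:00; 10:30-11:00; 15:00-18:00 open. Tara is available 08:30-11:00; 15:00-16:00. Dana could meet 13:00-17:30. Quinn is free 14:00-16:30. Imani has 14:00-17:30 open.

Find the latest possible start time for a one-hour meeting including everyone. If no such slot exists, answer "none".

Bashir ∩ Tara: 08:30-10:00, 10:30-11:00, 15:00-16:00.
Bashir ∩ Tara ∩ Dana: 15:00-16:00.
Bashir ∩ Tara ∩ Dana ∩ Quinn: 15:00-16:00.
Bashir ∩ Tara ∩ Dana ∩ Quinn ∩ Imani: 15:00-16:00.
The last common window of at least 60 minutes is 15:00-16:00; a 60-minute meeting can start as late as 15:00 and still end by 16:00.

15:00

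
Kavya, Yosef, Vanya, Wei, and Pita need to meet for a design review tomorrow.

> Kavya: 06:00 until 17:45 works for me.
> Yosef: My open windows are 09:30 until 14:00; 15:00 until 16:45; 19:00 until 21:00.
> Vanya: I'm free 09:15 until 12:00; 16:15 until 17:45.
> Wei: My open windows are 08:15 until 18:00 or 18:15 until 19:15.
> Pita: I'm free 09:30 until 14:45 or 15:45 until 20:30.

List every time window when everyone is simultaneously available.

09:30-12:00, 16:15-16:45

Kavya ∩ Yosef: 09:30-14:00, 15:00-16:45.
Kavya ∩ Yosef ∩ Vanya: 09:30-12:00, 16:15-16:45.
Kavya ∩ Yosef ∩ Vanya ∩ Wei: 09:30-12:00, 16:15-16:45.
Kavya ∩ Yosef ∩ Vanya ∩ Wei ∩ Pita: 09:30-12:00, 16:15-16:45.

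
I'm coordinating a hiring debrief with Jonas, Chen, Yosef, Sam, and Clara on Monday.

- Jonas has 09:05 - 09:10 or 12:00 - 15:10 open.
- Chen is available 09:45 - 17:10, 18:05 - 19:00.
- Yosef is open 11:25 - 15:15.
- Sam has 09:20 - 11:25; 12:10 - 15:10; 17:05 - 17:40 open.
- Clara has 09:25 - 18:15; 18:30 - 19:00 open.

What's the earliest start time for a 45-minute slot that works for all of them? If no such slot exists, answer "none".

12:10

Jonas ∩ Chen: 12:00-15:10.
Jonas ∩ Chen ∩ Yosef: 12:00-15:10.
Jonas ∩ Chen ∩ Yosef ∩ Sam: 12:10-15:10.
Jonas ∩ Chen ∩ Yosef ∩ Sam ∩ Clara: 12:10-15:10.
The first common window of at least 45 minutes is 12:10-15:10, so the earliest start is 12:10.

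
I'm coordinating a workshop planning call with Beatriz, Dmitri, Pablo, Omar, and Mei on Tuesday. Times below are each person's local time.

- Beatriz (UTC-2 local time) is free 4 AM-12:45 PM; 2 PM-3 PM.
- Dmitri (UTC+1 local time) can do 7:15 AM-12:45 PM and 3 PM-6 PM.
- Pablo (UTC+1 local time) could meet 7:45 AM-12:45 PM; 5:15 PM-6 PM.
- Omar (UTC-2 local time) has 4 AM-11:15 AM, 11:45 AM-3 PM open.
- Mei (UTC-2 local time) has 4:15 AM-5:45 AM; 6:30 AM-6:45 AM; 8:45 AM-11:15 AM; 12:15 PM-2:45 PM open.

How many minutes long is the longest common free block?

Beatriz in UTC: 06:00-14:45, 16:00-17:00 (add 2h to convert from UTC-2).
Dmitri in UTC: 06:15-11:45, 14:00-17:00 (subtract 1h to convert from UTC+1).
Pablo in UTC: 06:45-11:45, 16:15-17:00 (subtract 1h to convert from UTC+1).
Omar in UTC: 06:00-13:15, 13:45-17:00 (add 2h to convert from UTC-2).
Mei in UTC: 06:15-07:45, 08:30-08:45, 10:45-13:15, 14:15-16:45 (add 2h to convert from UTC-2).
Beatriz ∩ Dmitri: 06:15-11:45, 14:00-14:45, 16:00-17:00.
Beatriz ∩ Dmitri ∩ Pablo: 06:45-11:45, 16:15-17:00.
Beatriz ∩ Dmitri ∩ Pablo ∩ Omar: 06:45-11:45, 16:15-17:00.
Beatriz ∩ Dmitri ∩ Pablo ∩ Omar ∩ Mei: 06:45-07:45, 08:30-08:45, 10:45-11:45, 16:15-16:45.
So the common availability across everyone is 06:45-07:45, 08:30-08:45, 10:45-11:45, 16:15-16:45.
The longest is 06:45-07:45 at 60 minutes.

60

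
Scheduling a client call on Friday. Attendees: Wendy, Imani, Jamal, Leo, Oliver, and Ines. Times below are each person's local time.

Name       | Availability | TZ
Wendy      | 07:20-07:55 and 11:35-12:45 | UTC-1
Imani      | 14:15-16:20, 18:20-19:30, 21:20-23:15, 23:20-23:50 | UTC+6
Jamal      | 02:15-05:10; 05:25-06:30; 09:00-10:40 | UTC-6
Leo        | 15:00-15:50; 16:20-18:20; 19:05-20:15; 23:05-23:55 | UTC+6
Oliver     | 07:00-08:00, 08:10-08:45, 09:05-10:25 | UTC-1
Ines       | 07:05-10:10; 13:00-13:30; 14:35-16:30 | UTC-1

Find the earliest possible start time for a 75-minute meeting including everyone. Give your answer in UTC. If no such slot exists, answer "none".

none

Wendy in UTC: 08:20-08:55, 12:35-13:45 (add 1h to convert from UTC-1).
Imani in UTC: 08:15-10:20, 12:20-13:30, 15:20-17:15, 17:20-17:50 (subtract 6h to convert from UTC+6).
Jamal in UTC: 08:15-11:10, 11:25-12:30, 15:00-16:40 (add 6h to convert from UTC-6).
Leo in UTC: 09:00-09:50, 10:20-12:20, 13:05-14:15, 17:05-17:55 (subtract 6h to convert from UTC+6).
Oliver in UTC: 08:00-09:00, 09:10-09:45, 10:05-11:25 (add 1h to convert from UTC-1).
Ines in UTC: 08:05-11:10, 14:00-14:30, 15:35-17:30 (add 1h to convert from UTC-1).
Wendy ∩ Imani: 08:20-08:55, 12:35-13:30.
Wendy ∩ Imani ∩ Jamal: 08:20-08:55.
Wendy ∩ Imani ∩ Jamal ∩ Leo: ∅.
Wendy ∩ Imani ∩ Jamal ∩ Leo ∩ Oliver: ∅.
Wendy ∩ Imani ∩ Jamal ∩ Leo ∩ Oliver ∩ Ines: ∅.
There is no time when everyone is free.
No common window is at least 75 minutes long.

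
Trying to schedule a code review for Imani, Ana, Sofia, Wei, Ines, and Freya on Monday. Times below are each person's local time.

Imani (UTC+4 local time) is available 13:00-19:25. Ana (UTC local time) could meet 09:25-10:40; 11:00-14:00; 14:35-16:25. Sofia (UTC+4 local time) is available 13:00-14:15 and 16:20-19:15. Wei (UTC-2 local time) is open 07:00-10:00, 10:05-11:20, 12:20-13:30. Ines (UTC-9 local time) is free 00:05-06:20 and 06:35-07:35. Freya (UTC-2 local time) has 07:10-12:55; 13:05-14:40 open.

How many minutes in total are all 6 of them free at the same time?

140

Imani in UTC: 09:00-15:25 (subtract 4h to convert from UTC+4).
Ana in UTC: 09:25-10:40, 11:00-14:00, 14:35-16:25.
Sofia in UTC: 09:00-10:15, 12:20-15:15 (subtract 4h to convert from UTC+4).
Wei in UTC: 09:00-12:00, 12:05-13:20, 14:20-15:30 (add 2h to convert from UTC-2).
Ines in UTC: 09:05-15:20, 15:35-16:35 (add 9h to convert from UTC-9).
Freya in UTC: 09:10-14:55, 15:05-16:40 (add 2h to convert from UTC-2).
Imani ∩ Ana: 09:25-10:40, 11:00-14:00, 14:35-15:25.
Imani ∩ Ana ∩ Sofia: 09:25-10:15, 12:20-14:00, 14:35-15:15.
Imani ∩ Ana ∩ Sofia ∩ Wei: 09:25-10:15, 12:20-13:20, 14:35-15:15.
Imani ∩ Ana ∩ Sofia ∩ Wei ∩ Ines: 09:25-10:15, 12:20-13:20, 14:35-15:15.
Imani ∩ Ana ∩ Sofia ∩ Wei ∩ Ines ∩ Freya: 09:25-10:15, 12:20-13:20, 14:35-14:55, 15:05-15:15.
Summing the common windows: 50 + 60 + 20 + 10 = 140 minutes.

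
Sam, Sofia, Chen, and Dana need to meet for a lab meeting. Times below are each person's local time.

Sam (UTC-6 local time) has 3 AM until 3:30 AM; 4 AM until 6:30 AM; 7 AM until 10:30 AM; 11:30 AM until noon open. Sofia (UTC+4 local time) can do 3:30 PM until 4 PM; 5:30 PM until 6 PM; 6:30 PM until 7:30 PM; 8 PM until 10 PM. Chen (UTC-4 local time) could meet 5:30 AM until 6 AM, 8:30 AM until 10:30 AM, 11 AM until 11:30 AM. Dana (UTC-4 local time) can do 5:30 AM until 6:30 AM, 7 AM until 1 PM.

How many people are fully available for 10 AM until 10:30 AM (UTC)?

2

Sam in UTC: 09:00-09:30, 10:00-12:30, 13:00-16:30, 17:30-18:00 (add 6h to convert from UTC-6).
Sofia in UTC: 11:30-12:00, 13:30-14:00, 14:30-15:30, 16:00-18:00 (subtract 4h to convert from UTC+4).
Chen in UTC: 09:30-10:00, 12:30-14:30, 15:00-15:30 (add 4h to convert from UTC-4).
Dana in UTC: 09:30-10:30, 11:00-17:00 (add 4h to convert from UTC-4).
Sam and Dana can make the full 10:00-10:30 slot — that's 2.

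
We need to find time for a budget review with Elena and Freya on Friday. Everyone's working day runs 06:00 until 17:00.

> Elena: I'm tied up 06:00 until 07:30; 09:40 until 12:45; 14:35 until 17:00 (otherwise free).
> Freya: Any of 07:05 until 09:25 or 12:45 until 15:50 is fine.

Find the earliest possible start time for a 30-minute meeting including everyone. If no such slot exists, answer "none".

Elena free: 07:30-09:40, 12:45-14:35 (invert busy blocks within the working day).
Freya free: 07:05-09:25, 12:45-15:50.
Elena ∩ Freya: 07:30-09:25, 12:45-14:35.
The first common window of at least 30 minutes is 07:30-09:25, so the earliest start is 07:30.

07:30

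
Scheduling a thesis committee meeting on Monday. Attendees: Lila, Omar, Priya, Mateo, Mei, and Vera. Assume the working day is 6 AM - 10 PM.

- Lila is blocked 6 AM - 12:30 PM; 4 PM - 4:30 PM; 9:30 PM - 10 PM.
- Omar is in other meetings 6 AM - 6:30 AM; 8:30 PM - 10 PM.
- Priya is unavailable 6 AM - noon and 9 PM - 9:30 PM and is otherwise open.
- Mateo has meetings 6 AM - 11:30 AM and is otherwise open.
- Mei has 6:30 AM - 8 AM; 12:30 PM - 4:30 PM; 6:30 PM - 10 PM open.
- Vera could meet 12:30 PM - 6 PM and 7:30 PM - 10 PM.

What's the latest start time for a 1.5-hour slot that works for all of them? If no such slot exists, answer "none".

Lila free: 12:30-16:00, 16:30-21:30 (invert busy blocks within the working day).
Omar free: 06:30-20:30 (invert busy blocks within the working day).
Priya free: 12:00-21:00, 21:30-22:00 (invert busy blocks within the working day).
Mateo free: 11:30-22:00 (invert busy blocks within the working day).
Mei free: 06:30-08:00, 12:30-16:30, 18:30-22:00.
Vera free: 12:30-18:00, 19:30-22:00.
Lila ∩ Omar: 12:30-16:00, 16:30-20:30.
Lila ∩ Omar ∩ Priya: 12:30-16:00, 16:30-20:30.
Lila ∩ Omar ∩ Priya ∩ Mateo: 12:30-16:00, 16:30-20:30.
Lila ∩ Omar ∩ Priya ∩ Mateo ∩ Mei: 12:30-16:00, 18:30-20:30.
Lila ∩ Omar ∩ Priya ∩ Mateo ∩ Mei ∩ Vera: 12:30-16:00, 19:30-20:30.
The last common window of at least 90 minutes is 12:30-16:00; a 90-minute meeting can start as late as 14:30 and still end by 16:00.

14:30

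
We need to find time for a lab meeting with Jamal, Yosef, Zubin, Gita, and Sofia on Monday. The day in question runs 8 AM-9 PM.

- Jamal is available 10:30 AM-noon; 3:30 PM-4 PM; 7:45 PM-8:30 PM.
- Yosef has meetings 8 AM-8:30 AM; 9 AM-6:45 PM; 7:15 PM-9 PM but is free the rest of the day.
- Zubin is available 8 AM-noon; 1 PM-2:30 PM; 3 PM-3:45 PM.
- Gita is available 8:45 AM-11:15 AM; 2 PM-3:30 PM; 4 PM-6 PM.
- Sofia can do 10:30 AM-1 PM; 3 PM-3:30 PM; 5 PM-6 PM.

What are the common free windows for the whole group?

Jamal free: 10:30-12:00, 15:30-16:00, 19:45-20:30.
Yosef free: 08:30-09:00, 18:45-19:15 (invert busy blocks within the working day).
Zubin free: 08:00-12:00, 13:00-14:30, 15:00-15:45.
Gita free: 08:45-11:15, 14:00-15:30, 16:00-18:00.
Sofia free: 10:30-13:00, 15:00-15:30, 17:00-18:00.
Jamal ∩ Yosef: ∅.
Jamal ∩ Yosef ∩ Zubin: ∅.
Jamal ∩ Yosef ∩ Zubin ∩ Gita: ∅.
Jamal ∩ Yosef ∩ Zubin ∩ Gita ∩ Sofia: ∅.
There is no time when everyone is free.

none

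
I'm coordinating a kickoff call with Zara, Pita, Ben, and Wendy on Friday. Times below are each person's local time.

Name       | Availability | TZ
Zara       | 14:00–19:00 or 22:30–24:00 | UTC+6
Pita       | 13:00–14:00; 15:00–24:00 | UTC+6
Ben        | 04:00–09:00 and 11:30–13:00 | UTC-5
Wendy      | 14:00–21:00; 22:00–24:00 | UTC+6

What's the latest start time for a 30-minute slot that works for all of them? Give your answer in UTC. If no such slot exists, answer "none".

Zara in UTC: 08:00-13:00, 16:30-18:00 (subtract 6h to convert from UTC+6).
Pita in UTC: 07:00-08:00, 09:00-18:00 (subtract 6h to convert from UTC+6).
Ben in UTC: 09:00-14:00, 16:30-18:00 (add 5h to convert from UTC-5).
Wendy in UTC: 08:00-15:00, 16:00-18:00 (subtract 6h to convert from UTC+6).
Zara ∩ Pita: 09:00-13:00, 16:30-18:00.
Zara ∩ Pita ∩ Ben: 09:00-13:00, 16:30-18:00.
Zara ∩ Pita ∩ Ben ∩ Wendy: 09:00-13:00, 16:30-18:00.
So the common availability across everyone is 09:00-13:00, 16:30-18:00.
The last common window of at least 30 minutes is 16:30-18:00; a 30-minute meeting can start as late as 17:30 and still end by 18:00.

17:30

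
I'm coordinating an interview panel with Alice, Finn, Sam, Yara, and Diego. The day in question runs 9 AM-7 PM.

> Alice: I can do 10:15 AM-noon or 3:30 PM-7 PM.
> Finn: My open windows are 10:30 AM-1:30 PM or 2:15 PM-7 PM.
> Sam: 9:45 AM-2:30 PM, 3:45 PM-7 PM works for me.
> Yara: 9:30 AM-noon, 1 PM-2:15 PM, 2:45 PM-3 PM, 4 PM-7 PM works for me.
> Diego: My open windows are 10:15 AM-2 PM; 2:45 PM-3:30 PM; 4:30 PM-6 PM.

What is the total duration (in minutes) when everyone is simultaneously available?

Alice ∩ Finn: 10:30-12:00, 15:30-19:00.
Alice ∩ Finn ∩ Sam: 10:30-12:00, 15:45-19:00.
Alice ∩ Finn ∩ Sam ∩ Yara: 10:30-12:00, 16:00-19:00.
Alice ∩ Finn ∩ Sam ∩ Yara ∩ Diego: 10:30-12:00, 16:30-18:00.
Those are the intersection windows.
Summing the common windows: 90 + 90 = 180 minutes.

180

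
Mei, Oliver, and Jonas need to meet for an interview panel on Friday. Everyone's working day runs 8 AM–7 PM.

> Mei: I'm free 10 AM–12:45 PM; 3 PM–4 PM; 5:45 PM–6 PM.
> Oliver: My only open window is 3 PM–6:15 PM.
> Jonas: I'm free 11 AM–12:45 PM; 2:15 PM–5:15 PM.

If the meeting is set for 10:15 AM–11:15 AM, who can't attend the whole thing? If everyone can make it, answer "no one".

Jonas, Oliver

Mei: free for 10:15-11:15. Oliver: not fully free for 10:15-11:15. Jonas: not fully free for 10:15-11:15.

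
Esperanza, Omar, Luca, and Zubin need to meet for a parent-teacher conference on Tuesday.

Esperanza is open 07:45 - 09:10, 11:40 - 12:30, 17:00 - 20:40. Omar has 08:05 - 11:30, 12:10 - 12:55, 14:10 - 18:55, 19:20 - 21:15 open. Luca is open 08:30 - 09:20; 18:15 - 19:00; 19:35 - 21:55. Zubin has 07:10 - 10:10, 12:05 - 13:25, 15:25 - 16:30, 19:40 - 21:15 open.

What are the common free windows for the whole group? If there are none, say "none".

Esperanza ∩ Omar: 08:05-09:10, 12:10-12:30, 17:00-18:55, 19:20-20:40.
Esperanza ∩ Omar ∩ Luca: 08:30-09:10, 18:15-18:55, 19:35-20:40.
Esperanza ∩ Omar ∩ Luca ∩ Zubin: 08:30-09:10, 19:40-20:40.

08:30-09:10, 19:40-20:40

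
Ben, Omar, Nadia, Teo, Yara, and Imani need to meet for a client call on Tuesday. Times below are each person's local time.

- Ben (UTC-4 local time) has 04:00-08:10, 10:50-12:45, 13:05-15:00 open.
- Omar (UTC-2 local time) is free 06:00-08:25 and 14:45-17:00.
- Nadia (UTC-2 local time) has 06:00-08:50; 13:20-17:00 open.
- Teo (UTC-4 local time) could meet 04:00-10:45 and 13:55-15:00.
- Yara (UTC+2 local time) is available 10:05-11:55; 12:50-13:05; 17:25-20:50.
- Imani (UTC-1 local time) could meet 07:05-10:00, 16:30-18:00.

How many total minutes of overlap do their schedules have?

165

Ben in UTC: 08:00-12:10, 14:50-16:45, 17:05-19:00 (add 4h to convert from UTC-4).
Omar in UTC: 08:00-10:25, 16:45-19:00 (add 2h to convert from UTC-2).
Nadia in UTC: 08:00-10:50, 15:20-19:00 (add 2h to convert from UTC-2).
Teo in UTC: 08:00-14:45, 17:55-19:00 (add 4h to convert from UTC-4).
Yara in UTC: 08:05-09:55, 10:50-11:05, 15:25-18:50 (subtract 2h to convert from UTC+2).
Imani in UTC: 08:05-11:00, 17:30-19:00 (add 1h to convert from UTC-1).
Ben ∩ Omar: 08:00-10:25, 17:05-19:00.
Ben ∩ Omar ∩ Nadia: 08:00-10:25, 17:05-19:00.
Ben ∩ Omar ∩ Nadia ∩ Teo: 08:00-10:25, 17:55-19:00.
Ben ∩ Omar ∩ Nadia ∩ Teo ∩ Yara: 08:05-09:55, 17:55-18:50.
Ben ∩ Omar ∩ Nadia ∩ Teo ∩ Yara ∩ Imani: 08:05-09:55, 17:55-18:50.
So the common availability across everyone is 08:05-09:55, 17:55-18:50.
Summing the common windows: 110 + 55 = 165 minutes.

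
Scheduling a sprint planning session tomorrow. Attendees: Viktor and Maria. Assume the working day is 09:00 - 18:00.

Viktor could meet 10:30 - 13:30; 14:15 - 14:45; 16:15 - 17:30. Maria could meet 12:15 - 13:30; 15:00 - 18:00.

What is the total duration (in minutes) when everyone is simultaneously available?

Viktor ∩ Maria: 12:15-13:30, 16:15-17:30.
Summing the common windows: 75 + 75 = 150 minutes.

150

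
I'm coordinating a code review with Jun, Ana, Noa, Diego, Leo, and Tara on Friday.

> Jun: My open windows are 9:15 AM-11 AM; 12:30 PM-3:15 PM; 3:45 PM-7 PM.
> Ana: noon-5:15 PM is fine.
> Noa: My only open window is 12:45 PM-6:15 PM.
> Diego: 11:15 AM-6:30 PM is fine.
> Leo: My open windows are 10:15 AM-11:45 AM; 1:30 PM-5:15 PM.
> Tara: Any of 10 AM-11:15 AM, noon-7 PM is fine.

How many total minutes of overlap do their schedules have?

195

Jun ∩ Ana: 12:30-15:15, 15:45-17:15.
Jun ∩ Ana ∩ Noa: 12:45-15:15, 15:45-17:15.
Jun ∩ Ana ∩ Noa ∩ Diego: 12:45-15:15, 15:45-17:15.
Jun ∩ Ana ∩ Noa ∩ Diego ∩ Leo: 13:30-15:15, 15:45-17:15.
Jun ∩ Ana ∩ Noa ∩ Diego ∩ Leo ∩ Tara: 13:30-15:15, 15:45-17:15.
Those are the intersection windows.
Summing the common windows: 105 + 90 = 195 minutes.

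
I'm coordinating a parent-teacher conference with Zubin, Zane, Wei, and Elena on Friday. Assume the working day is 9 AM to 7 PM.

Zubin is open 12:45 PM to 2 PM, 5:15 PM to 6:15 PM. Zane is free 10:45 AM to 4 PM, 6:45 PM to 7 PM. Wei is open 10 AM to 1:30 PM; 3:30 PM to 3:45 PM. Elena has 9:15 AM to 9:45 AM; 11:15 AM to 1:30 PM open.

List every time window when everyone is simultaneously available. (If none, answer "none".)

12:45-13:30

Zubin ∩ Zane: 12:45-14:00.
Zubin ∩ Zane ∩ Wei: 12:45-13:30.
Zubin ∩ Zane ∩ Wei ∩ Elena: 12:45-13:30.
So the common availability across everyone is 12:45-13:30.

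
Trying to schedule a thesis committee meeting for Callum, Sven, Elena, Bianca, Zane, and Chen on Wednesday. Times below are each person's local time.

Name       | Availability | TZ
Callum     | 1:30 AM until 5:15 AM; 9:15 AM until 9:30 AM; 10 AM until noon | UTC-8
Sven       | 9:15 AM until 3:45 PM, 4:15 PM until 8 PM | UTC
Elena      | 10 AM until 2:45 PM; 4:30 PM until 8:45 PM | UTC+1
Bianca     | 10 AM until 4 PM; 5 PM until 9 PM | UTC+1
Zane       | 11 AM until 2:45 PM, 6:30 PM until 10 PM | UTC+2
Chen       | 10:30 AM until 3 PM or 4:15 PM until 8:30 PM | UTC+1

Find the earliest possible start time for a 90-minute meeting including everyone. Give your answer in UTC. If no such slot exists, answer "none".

Callum in UTC: 09:30-13:15, 17:15-17:30, 18:00-20:00 (add 8h to convert from UTC-8).
Sven in UTC: 09:15-15:45, 16:15-20:00.
Elena in UTC: 09:00-13:45, 15:30-19:45 (subtract 1h to convert from UTC+1).
Bianca in UTC: 09:00-15:00, 16:00-20:00 (subtract 1h to convert from UTC+1).
Zane in UTC: 09:00-12:45, 16:30-20:00 (subtract 2h to convert from UTC+2).
Chen in UTC: 09:30-14:00, 15:15-19:30 (subtract 1h to convert from UTC+1).
Callum ∩ Sven: 09:30-13:15, 17:15-17:30, 18:00-20:00.
Callum ∩ Sven ∩ Elena: 09:30-13:15, 17:15-17:30, 18:00-19:45.
Callum ∩ Sven ∩ Elena ∩ Bianca: 09:30-13:15, 17:15-17:30, 18:00-19:45.
Callum ∩ Sven ∩ Elena ∩ Bianca ∩ Zane: 09:30-12:45, 17:15-17:30, 18:00-19:45.
Callum ∩ Sven ∩ Elena ∩ Bianca ∩ Zane ∩ Chen: 09:30-12:45, 17:15-17:30, 18:00-19:30.
Those are the intersection windows.
The first common window of at least 90 minutes is 09:30-12:45, so the earliest start is 09:30.

09:30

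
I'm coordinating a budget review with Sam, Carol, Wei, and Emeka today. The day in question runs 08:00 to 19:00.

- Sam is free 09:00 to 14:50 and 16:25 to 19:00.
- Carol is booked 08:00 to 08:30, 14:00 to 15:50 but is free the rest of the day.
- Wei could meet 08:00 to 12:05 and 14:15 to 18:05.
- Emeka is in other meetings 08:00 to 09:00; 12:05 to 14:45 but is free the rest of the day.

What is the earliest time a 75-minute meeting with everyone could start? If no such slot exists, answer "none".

09:00

Sam free: 09:00-14:50, 16:25-19:00.
Carol free: 08:30-14:00, 15:50-19:00 (invert busy blocks within the working day).
Wei free: 08:00-12:05, 14:15-18:05.
Emeka free: 09:00-12:05, 14:45-19:00 (invert busy blocks within the working day).
Sam ∩ Carol: 09:00-14:00, 16:25-19:00.
Sam ∩ Carol ∩ Wei: 09:00-12:05, 16:25-18:05.
Sam ∩ Carol ∩ Wei ∩ Emeka: 09:00-12:05, 16:25-18:05.
The first common window of at least 75 minutes is 09:00-12:05, so the earliest start is 09:00.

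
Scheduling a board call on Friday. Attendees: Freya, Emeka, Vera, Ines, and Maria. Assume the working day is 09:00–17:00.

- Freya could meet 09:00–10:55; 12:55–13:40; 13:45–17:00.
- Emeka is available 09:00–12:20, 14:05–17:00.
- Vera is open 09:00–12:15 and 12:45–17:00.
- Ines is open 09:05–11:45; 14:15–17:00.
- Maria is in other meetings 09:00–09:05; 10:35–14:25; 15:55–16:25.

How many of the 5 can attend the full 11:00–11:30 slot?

3

Freya free: 09:00-10:55, 12:55-13:40, 13:45-17:00.
Emeka free: 09:00-12:20, 14:05-17:00.
Vera free: 09:00-12:15, 12:45-17:00.
Ines free: 09:05-11:45, 14:15-17:00.
Maria free: 09:05-10:35, 14:25-15:55, 16:25-17:00 (invert busy blocks within the working day).
Emeka, Vera, and Ines can make the full 11:00-11:30 slot — that's 3.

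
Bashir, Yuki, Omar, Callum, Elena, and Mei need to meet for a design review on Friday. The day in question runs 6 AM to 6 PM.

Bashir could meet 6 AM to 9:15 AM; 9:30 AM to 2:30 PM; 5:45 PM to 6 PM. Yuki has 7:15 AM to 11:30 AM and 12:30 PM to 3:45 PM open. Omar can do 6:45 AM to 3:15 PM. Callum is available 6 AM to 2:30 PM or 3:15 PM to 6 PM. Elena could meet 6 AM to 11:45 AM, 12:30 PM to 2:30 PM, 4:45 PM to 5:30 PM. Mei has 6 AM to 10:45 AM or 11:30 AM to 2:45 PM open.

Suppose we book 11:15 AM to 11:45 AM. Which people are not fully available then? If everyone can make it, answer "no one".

Bashir: free for 11:15-11:45. Yuki: not fully free for 11:15-11:45. Omar: free for 11:15-11:45. Callum: free for 11:15-11:45. Elena: free for 11:15-11:45. Mei: not fully free for 11:15-11:45.

Mei, Yuki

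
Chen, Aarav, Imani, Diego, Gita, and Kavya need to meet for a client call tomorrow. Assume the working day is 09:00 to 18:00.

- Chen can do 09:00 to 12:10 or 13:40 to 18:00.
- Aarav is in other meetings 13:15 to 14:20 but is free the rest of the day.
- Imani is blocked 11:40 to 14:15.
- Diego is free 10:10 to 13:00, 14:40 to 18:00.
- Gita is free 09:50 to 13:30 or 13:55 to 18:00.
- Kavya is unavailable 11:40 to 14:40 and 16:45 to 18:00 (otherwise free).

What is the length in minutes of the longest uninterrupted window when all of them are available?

Chen free: 09:00-12:10, 13:40-18:00.
Aarav free: 09:00-13:15, 14:20-18:00 (invert busy blocks within the working day).
Imani free: 09:00-11:40, 14:15-18:00 (invert busy blocks within the working day).
Diego free: 10:10-13:00, 14:40-18:00.
Gita free: 09:50-13:30, 13:55-18:00.
Kavya free: 09:00-11:40, 14:40-16:45 (invert busy blocks within the working day).
Chen ∩ Aarav: 09:00-12:10, 14:20-18:00.
Chen ∩ Aarav ∩ Imani: 09:00-11:40, 14:20-18:00.
Chen ∩ Aarav ∩ Imani ∩ Diego: 10:10-11:40, 14:40-18:00.
Chen ∩ Aarav ∩ Imani ∩ Diego ∩ Gita: 10:10-11:40, 14:40-18:00.
Chen ∩ Aarav ∩ Imani ∩ Diego ∩ Gita ∩ Kavya: 10:10-11:40, 14:40-16:45.
The longest is 14:40-16:45 at 125 minutes.

125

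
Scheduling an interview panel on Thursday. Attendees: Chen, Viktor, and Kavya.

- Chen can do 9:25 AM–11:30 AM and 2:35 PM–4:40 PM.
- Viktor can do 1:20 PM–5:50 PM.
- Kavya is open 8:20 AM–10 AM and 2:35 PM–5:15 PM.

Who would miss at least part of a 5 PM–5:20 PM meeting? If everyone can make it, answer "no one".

Chen: not fully free for 17:00-17:20. Viktor: free for 17:00-17:20. Kavya: not fully free for 17:00-17:20.

Chen, Kavya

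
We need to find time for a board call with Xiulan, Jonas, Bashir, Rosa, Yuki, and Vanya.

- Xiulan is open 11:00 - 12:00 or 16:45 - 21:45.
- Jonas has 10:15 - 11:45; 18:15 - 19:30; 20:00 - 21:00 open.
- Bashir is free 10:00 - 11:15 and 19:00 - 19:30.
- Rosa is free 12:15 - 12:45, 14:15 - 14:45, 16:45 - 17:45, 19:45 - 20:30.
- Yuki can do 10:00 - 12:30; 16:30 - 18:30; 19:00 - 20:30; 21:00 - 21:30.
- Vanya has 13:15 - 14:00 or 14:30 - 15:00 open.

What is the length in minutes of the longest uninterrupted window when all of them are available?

Xiulan ∩ Jonas: 11:00-11:45, 18:15-19:30, 20:00-21:00.
Xiulan ∩ Jonas ∩ Bashir: 11:00-11:15, 19:00-19:30.
Xiulan ∩ Jonas ∩ Bashir ∩ Rosa: ∅.
Xiulan ∩ Jonas ∩ Bashir ∩ Rosa ∩ Yuki: ∅.
Xiulan ∩ Jonas ∩ Bashir ∩ Rosa ∩ Yuki ∩ Vanya: ∅.
There is no time when everyone is free.
No common window exists, so the longest block is 0 minutes.

0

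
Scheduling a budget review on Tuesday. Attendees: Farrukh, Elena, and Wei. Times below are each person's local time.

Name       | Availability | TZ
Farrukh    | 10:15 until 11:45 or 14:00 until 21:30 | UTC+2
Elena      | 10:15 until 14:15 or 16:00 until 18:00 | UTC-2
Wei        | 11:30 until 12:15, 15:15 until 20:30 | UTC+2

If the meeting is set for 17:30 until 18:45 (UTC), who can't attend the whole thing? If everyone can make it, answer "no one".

Elena, Wei

Farrukh in UTC: 08:15-09:45, 12:00-19:30 (subtract 2h to convert from UTC+2).
Elena in UTC: 12:15-16:15, 18:00-20:00 (add 2h to convert from UTC-2).
Wei in UTC: 09:30-10:15, 13:15-18:30 (subtract 2h to convert from UTC+2).
Farrukh: free for 17:30-18:45. Elena: not fully free for 17:30-18:45. Wei: not fully free for 17:30-18:45.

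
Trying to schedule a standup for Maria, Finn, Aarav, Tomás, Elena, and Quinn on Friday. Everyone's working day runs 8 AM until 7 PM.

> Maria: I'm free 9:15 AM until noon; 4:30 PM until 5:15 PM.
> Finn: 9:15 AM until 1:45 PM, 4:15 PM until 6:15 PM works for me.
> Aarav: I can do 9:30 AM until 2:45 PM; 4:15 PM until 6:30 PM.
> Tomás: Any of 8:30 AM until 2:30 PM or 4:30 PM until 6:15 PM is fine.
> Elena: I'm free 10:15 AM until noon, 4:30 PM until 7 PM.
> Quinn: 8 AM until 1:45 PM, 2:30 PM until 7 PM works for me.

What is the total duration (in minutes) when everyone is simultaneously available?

Maria ∩ Finn: 09:15-12:00, 16:30-17:15.
Maria ∩ Finn ∩ Aarav: 09:30-12:00, 16:30-17:15.
Maria ∩ Finn ∩ Aarav ∩ Tomás: 09:30-12:00, 16:30-17:15.
Maria ∩ Finn ∩ Aarav ∩ Tomás ∩ Elena: 10:15-12:00, 16:30-17:15.
Maria ∩ Finn ∩ Aarav ∩ Tomás ∩ Elena ∩ Quinn: 10:15-12:00, 16:30-17:15.
Summing the common windows: 105 + 45 = 150 minutes.

150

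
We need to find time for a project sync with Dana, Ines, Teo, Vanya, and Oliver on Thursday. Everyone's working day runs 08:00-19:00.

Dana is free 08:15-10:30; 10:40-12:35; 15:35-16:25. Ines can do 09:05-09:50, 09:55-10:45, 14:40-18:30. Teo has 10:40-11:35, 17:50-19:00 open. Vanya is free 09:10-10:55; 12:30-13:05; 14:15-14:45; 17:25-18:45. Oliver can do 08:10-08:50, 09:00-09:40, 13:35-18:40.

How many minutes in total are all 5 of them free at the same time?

Dana ∩ Ines: 09:05-09:50, 09:55-10:30, 10:40-10:45, 15:35-16:25.
Dana ∩ Ines ∩ Teo: 10:40-10:45.
Dana ∩ Ines ∩ Teo ∩ Vanya: 10:40-10:45.
Dana ∩ Ines ∩ Teo ∩ Vanya ∩ Oliver: ∅.
There is no time when everyone is free.
There is no common window, so the total is 0 minutes.

0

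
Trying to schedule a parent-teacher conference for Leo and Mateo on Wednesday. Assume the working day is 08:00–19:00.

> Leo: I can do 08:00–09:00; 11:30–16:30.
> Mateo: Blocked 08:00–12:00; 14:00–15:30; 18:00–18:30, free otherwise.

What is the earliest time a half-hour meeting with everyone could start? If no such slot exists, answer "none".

12:00

Leo free: 08:00-09:00, 11:30-16:30.
Mateo free: 12:00-14:00, 15:30-18:00, 18:30-19:00 (invert busy blocks within the working day).
Leo ∩ Mateo: 12:00-14:00, 15:30-16:30.
The first common window of at least 30 minutes is 12:00-14:00, so the earliest start is 12:00.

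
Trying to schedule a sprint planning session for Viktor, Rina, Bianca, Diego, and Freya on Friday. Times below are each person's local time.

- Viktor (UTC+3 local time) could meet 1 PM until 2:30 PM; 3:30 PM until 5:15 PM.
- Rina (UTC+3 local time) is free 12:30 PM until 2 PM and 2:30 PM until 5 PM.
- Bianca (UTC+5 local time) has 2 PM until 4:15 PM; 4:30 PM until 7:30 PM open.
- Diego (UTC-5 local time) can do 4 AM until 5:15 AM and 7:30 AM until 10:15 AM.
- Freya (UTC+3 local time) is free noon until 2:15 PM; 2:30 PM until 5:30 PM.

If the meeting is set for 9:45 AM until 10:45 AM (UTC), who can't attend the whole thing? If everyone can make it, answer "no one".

Viktor in UTC: 10:00-11:30, 12:30-14:15 (subtract 3h to convert from UTC+3).
Rina in UTC: 09:30-11:00, 11:30-14:00 (subtract 3h to convert from UTC+3).
Bianca in UTC: 09:00-11:15, 11:30-14:30 (subtract 5h to convert from UTC+5).
Diego in UTC: 09:00-10:15, 12:30-15:15 (add 5h to convert from UTC-5).
Freya in UTC: 09:00-11:15, 11:30-14:30 (subtract 3h to convert from UTC+3).
Viktor: not fully free for 09:45-10:45. Rina: free for 09:45-10:45. Bianca: free for 09:45-10:45. Diego: not fully free for 09:45-10:45. Freya: free for 09:45-10:45.

Diego, Viktor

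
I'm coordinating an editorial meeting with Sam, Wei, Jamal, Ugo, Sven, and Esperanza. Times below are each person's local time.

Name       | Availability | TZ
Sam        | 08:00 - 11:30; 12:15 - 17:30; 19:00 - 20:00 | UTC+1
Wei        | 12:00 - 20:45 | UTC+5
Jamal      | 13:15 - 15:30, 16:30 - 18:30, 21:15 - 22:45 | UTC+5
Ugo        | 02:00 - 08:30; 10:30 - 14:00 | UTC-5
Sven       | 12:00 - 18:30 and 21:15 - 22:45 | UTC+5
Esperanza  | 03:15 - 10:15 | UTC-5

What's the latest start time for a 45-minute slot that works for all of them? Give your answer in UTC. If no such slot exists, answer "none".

12:45

Sam in UTC: 07:00-10:30, 11:15-16:30, 18:00-19:00 (subtract 1h to convert from UTC+1).
Wei in UTC: 07:00-15:45 (subtract 5h to convert from UTC+5).
Jamal in UTC: 08:15-10:30, 11:30-13:30, 16:15-17:45 (subtract 5h to convert from UTC+5).
Ugo in UTC: 07:00-13:30, 15:30-19:00 (add 5h to convert from UTC-5).
Sven in UTC: 07:00-13:30, 16:15-17:45 (subtract 5h to convert from UTC+5).
Esperanza in UTC: 08:15-15:15 (add 5h to convert from UTC-5).
Sam ∩ Wei: 07:00-10:30, 11:15-15:45.
Sam ∩ Wei ∩ Jamal: 08:15-10:30, 11:30-13:30.
Sam ∩ Wei ∩ Jamal ∩ Ugo: 08:15-10:30, 11:30-13:30.
Sam ∩ Wei ∩ Jamal ∩ Ugo ∩ Sven: 08:15-10:30, 11:30-13:30.
Sam ∩ Wei ∩ Jamal ∩ Ugo ∩ Sven ∩ Esperanza: 08:15-10:30, 11:30-13:30.
Those are the intersection windows.
The last common window of at least 45 minutes is 11:30-13:30; a 45-minute meeting can start as late as 12:45 and still end by 13:30.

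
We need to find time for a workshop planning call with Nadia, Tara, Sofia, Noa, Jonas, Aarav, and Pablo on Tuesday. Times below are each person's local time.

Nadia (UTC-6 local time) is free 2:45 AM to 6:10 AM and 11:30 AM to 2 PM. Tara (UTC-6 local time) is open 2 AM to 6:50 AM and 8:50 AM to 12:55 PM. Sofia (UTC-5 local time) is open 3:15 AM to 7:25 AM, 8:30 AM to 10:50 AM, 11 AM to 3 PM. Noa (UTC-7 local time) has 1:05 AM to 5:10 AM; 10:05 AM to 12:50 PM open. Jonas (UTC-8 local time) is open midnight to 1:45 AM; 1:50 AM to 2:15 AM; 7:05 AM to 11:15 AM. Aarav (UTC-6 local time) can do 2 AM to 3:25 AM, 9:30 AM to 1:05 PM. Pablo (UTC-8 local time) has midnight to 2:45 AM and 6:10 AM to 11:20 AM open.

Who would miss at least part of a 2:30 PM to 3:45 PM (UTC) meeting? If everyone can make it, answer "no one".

Aarav, Jonas, Nadia, Noa, Tara

Nadia in UTC: 08:45-12:10, 17:30-20:00 (add 6h to convert from UTC-6).
Tara in UTC: 08:00-12:50, 14:50-18:55 (add 6h to convert from UTC-6).
Sofia in UTC: 08:15-12:25, 13:30-15:50, 16:00-20:00 (add 5h to convert from UTC-5).
Noa in UTC: 08:05-12:10, 17:05-19:50 (add 7h to convert from UTC-7).
Jonas in UTC: 08:00-09:45, 09:50-10:15, 15:05-19:15 (add 8h to convert from UTC-8).
Aarav in UTC: 08:00-09:25, 15:30-19:05 (add 6h to convert from UTC-6).
Pablo in UTC: 08:00-10:45, 14:10-19:20 (add 8h to convert from UTC-8).
Nadia: not fully free for 14:30-15:45. Tara: not fully free for 14:30-15:45. Sofia: free for 14:30-15:45. Noa: not fully free for 14:30-15:45. Jonas: not fully free for 14:30-15:45. Aarav: not fully free for 14:30-15:45. Pablo: free for 14:30-15:45.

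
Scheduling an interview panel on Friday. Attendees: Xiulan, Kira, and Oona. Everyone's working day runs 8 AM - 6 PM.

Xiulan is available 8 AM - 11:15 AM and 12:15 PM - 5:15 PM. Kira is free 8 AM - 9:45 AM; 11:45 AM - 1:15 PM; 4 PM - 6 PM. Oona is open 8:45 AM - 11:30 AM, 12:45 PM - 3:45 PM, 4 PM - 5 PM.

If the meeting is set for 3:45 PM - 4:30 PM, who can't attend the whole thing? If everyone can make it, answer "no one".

Kira, Oona

Xiulan: free for 15:45-16:30. Kira: not fully free for 15:45-16:30. Oona: not fully free for 15:45-16:30.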